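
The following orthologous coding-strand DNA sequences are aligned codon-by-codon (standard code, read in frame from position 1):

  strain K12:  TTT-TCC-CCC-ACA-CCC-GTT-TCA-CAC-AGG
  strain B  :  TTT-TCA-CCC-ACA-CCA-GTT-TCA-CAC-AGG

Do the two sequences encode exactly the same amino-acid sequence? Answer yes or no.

Codon 1: TTT Phe / TTT Phe — identical.
Codon 2: TCC Ser / TCA Ser — synonymous.
Codon 3: CCC Pro / CCC Pro — identical.
Codon 4: ACA Thr / ACA Thr — identical.
Codon 5: CCC Pro / CCA Pro — synonymous.
Codon 6: GTT Val / GTT Val — identical.
Codon 7: TCA Ser / TCA Ser — identical.
Codon 8: CAC His / CAC His — identical.
Codon 9: AGG Arg / AGG Arg — identical.
Nonsynonymous differences: 0 → same protein.

yes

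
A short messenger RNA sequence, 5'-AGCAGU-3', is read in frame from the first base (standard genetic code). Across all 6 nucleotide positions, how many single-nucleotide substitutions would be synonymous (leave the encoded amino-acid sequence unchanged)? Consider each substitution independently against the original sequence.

2

Codon 1 (AGC, Ser): 1 synonymous substitution.
Codon 2 (AGU, Ser): 1 synonymous substitution.
Total: 1 + 1 = 2.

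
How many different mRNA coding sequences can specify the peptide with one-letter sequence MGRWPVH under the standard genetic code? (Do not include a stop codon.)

Met: 1 codon.
Gly: 4 codons.
Arg: 6 codons.
Trp: 1 codon.
Pro: 4 codons.
Val: 4 codons.
His: 2 codons.
1 × 4 × 6 × 1 × 4 × 4 × 2 = 768.

768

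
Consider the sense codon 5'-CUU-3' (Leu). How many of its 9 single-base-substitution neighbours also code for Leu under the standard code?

Position 1: none → 0 synonymous.
Position 2: none → 0 synonymous.
Position 3: CUC, CUA, CUG → 3 synonymous.
Total: 0 + 0 + 3 = 3.

3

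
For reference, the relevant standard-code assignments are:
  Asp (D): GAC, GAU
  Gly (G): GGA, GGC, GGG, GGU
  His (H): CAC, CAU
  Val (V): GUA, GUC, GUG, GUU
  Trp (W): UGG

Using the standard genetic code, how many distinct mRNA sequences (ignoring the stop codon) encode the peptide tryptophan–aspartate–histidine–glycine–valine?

Trp: 1 codon.
Asp: 2 codons.
His: 2 codons.
Gly: 4 codons.
Val: 4 codons.
1 × 2 × 2 × 4 × 4 = 64.

64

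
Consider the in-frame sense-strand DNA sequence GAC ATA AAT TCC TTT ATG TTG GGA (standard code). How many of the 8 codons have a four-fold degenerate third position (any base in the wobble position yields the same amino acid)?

Codon 1 GAC (Asp): third position 2-fold.
Codon 2 ATA (Ile): third position 3-fold.
Codon 3 AAT (Asn): third position 2-fold.
Codon 4 TCC (Ser): third position 4-fold.
Codon 5 TTT (Phe): third position 2-fold.
Codon 6 ATG (Met): third position 1-fold.
Codon 7 TTG (Leu): third position 2-fold.
Codon 8 GGA (Gly): third position 4-fold.
Four-fold degenerate third positions: 2.

2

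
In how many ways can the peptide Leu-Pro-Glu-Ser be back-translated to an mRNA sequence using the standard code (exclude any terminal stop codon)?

288

Leu: 6 codons.
Pro: 4 codons.
Glu: 2 codons.
Ser: 6 codons.
6 × 4 × 2 × 6 = 288.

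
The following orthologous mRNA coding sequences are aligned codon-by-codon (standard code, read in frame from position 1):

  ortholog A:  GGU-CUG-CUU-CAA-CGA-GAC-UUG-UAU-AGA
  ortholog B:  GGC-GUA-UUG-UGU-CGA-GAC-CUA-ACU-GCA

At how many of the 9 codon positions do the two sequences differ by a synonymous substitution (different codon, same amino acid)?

3

Codon 1: GGU Gly / GGC Gly — synonymous.
Codon 2: CUG Leu / GUA Val — nonsynonymous.
Codon 3: CUU Leu / UUG Leu — synonymous.
Codon 4: CAA Gln / UGU Cys — nonsynonymous.
Codon 5: CGA Arg / CGA Arg — identical.
Codon 6: GAC Asp / GAC Asp — identical.
Codon 7: UUG Leu / CUA Leu — synonymous.
Codon 8: UAU Tyr / ACU Thr — nonsynonymous.
Codon 9: AGA Arg / GCA Ala — nonsynonymous.
Synonymous differences: 3.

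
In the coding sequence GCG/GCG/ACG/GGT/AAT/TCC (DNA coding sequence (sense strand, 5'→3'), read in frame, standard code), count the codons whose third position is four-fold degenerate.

5

Codon 1 GCG (Ala): third position 4-fold.
Codon 2 GCG (Ala): third position 4-fold.
Codon 3 ACG (Thr): third position 4-fold.
Codon 4 GGT (Gly): third position 4-fold.
Codon 5 AAT (Asn): third position 2-fold.
Codon 6 TCC (Ser): third position 4-fold.
Four-fold degenerate third positions: 5.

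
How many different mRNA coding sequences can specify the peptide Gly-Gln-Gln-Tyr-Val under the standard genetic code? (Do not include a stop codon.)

128

Gly: 4 codons.
Gln: 2 codons.
Gln: 2 codons.
Tyr: 2 codons.
Val: 4 codons.
4 × 2 × 2 × 2 × 4 = 128.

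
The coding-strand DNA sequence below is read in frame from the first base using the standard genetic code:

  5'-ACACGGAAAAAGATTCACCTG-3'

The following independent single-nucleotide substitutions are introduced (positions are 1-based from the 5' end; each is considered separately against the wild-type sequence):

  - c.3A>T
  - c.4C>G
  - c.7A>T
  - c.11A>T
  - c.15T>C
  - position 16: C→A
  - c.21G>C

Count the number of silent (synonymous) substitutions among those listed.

Codon 1: ACA (Thr) → ACT (Thr) — synonymous.
Codon 2: CGG (Arg) → GGG (Gly) — missense.
Codon 3: AAA (Lys) → TAA (Stop) — nonsense.
Codon 4: AAG (Lys) → ATG (Met) — missense.
Codon 5: ATT (Ile) → ATC (Ile) — synonymous.
Codon 6: CAC (His) → AAC (Asn) — missense.
Codon 7: CTG (Leu) → CTC (Leu) — synonymous.
Synonymous: 3 of 7.

3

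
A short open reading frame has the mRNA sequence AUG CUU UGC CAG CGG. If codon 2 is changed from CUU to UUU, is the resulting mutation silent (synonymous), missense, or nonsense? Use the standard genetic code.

missense

Position 4 falls in codon 2: CUU → Leu.
After the substitution the codon is UUU → Phe.
Leu ≠ Phe, so this is a missense mutation.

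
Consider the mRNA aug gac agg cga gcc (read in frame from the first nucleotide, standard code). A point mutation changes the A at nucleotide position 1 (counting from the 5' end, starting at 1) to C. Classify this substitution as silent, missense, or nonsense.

Position 1 falls in codon 1: AUG → Met.
After the substitution the codon is CUG → Leu.
Met ≠ Leu, so this is a missense mutation.

missense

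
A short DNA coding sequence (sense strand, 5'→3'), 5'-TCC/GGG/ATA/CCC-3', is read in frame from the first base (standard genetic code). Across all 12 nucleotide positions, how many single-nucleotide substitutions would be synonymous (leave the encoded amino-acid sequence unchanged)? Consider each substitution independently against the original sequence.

11

Codon 1 (TCC, Ser): 3 synonymous substitutions.
Codon 2 (GGG, Gly): 3 synonymous substitutions.
Codon 3 (ATA, Ile): 2 synonymous substitutions.
Codon 4 (CCC, Pro): 3 synonymous substitutions.
Total: 3 + 3 + 2 + 3 = 11.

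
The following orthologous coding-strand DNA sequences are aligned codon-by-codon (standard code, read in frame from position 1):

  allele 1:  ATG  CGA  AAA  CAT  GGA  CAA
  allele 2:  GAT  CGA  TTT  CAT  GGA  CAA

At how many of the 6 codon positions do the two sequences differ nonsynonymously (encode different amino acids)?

2

Codon 1: ATG Met / GAT Asp — nonsynonymous.
Codon 2: CGA Arg / CGA Arg — identical.
Codon 3: AAA Lys / TTT Phe — nonsynonymous.
Codon 4: CAT His / CAT His — identical.
Codon 5: GGA Gly / GGA Gly — identical.
Codon 6: CAA Gln / CAA Gln — identical.
Nonsynonymous differences: 2.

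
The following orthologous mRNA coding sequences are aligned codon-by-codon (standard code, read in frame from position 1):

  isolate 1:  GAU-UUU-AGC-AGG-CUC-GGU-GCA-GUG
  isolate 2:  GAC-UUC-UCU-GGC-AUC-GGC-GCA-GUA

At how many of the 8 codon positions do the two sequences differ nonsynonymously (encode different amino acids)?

Codon 1: GAU Asp / GAC Asp — synonymous.
Codon 2: UUU Phe / UUC Phe — synonymous.
Codon 3: AGC Ser / UCU Ser — synonymous.
Codon 4: AGG Arg / GGC Gly — nonsynonymous.
Codon 5: CUC Leu / AUC Ile — nonsynonymous.
Codon 6: GGU Gly / GGC Gly — synonymous.
Codon 7: GCA Ala / GCA Ala — identical.
Codon 8: GUG Val / GUA Val — synonymous.
Nonsynonymous differences: 2.

2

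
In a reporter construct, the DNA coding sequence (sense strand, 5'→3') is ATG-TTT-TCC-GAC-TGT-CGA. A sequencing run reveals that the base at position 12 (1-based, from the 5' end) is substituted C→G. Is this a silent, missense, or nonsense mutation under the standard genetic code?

Position 12 falls in codon 4: GAC → Asp.
After the substitution the codon is GAG → Glu.
Asp ≠ Glu, so this is a missense mutation.

missense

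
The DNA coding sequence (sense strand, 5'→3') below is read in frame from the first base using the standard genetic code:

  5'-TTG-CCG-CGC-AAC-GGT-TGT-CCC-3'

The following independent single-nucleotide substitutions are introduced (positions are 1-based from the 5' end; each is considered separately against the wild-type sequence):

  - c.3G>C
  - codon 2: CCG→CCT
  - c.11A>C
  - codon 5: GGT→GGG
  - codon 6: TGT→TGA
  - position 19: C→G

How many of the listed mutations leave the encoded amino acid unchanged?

2

Codon 1: TTG (Leu) → TTC (Phe) — missense.
Codon 2: CCG (Pro) → CCT (Pro) — synonymous.
Codon 4: AAC (Asn) → ACC (Thr) — missense.
Codon 5: GGT (Gly) → GGG (Gly) — synonymous.
Codon 6: TGT (Cys) → TGA (Stop) — nonsense.
Codon 7: CCC (Pro) → GCC (Ala) — missense.
Synonymous: 2 of 6.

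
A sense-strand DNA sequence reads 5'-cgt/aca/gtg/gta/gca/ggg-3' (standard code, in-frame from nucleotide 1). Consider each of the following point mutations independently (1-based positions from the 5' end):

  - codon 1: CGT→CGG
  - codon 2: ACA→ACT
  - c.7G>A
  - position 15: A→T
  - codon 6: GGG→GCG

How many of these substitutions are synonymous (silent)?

Codon 1: CGT (Arg) → CGG (Arg) — synonymous.
Codon 2: ACA (Thr) → ACT (Thr) — synonymous.
Codon 3: GTG (Val) → ATG (Met) — missense.
Codon 5: GCA (Ala) → GCT (Ala) — synonymous.
Codon 6: GGG (Gly) → GCG (Ala) — missense.
Synonymous: 3 of 5.

3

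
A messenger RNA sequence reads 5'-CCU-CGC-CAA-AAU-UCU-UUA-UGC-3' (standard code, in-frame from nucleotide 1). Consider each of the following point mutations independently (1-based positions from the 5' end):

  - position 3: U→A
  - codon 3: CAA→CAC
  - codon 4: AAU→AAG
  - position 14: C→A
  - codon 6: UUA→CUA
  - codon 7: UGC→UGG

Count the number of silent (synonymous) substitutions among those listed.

2

Codon 1: CCU (Pro) → CCA (Pro) — synonymous.
Codon 3: CAA (Gln) → CAC (His) — missense.
Codon 4: AAU (Asn) → AAG (Lys) — missense.
Codon 5: UCU (Ser) → UAU (Tyr) — missense.
Codon 6: UUA (Leu) → CUA (Leu) — synonymous.
Codon 7: UGC (Cys) → UGG (Trp) — missense.
Synonymous: 2 of 6.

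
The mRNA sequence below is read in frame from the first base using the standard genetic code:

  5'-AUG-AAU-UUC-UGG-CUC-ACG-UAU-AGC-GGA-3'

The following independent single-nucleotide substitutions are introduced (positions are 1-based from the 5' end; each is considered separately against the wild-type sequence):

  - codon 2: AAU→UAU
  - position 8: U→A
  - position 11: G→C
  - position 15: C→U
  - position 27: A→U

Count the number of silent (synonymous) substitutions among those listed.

2

Codon 2: AAU (Asn) → UAU (Tyr) — missense.
Codon 3: UUC (Phe) → UAC (Tyr) — missense.
Codon 4: UGG (Trp) → UCG (Ser) — missense.
Codon 5: CUC (Leu) → CUU (Leu) — synonymous.
Codon 9: GGA (Gly) → GGU (Gly) — synonymous.
Synonymous: 2 of 5.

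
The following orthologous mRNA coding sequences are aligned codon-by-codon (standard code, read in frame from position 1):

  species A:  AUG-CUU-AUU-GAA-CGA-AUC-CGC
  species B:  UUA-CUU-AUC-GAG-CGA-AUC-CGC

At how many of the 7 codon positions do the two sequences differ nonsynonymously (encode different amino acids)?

Codon 1: AUG Met / UUA Leu — nonsynonymous.
Codon 2: CUU Leu / CUU Leu — identical.
Codon 3: AUU Ile / AUC Ile — synonymous.
Codon 4: GAA Glu / GAG Glu — synonymous.
Codon 5: CGA Arg / CGA Arg — identical.
Codon 6: AUC Ile / AUC Ile — identical.
Codon 7: CGC Arg / CGC Arg — identical.
Nonsynonymous differences: 1.

1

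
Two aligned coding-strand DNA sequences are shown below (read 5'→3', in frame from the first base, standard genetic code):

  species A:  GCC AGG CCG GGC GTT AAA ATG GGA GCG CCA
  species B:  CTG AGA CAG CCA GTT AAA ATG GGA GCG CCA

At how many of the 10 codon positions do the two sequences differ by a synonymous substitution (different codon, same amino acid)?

Codon 1: GCC Ala / CTG Leu — nonsynonymous.
Codon 2: AGG Arg / AGA Arg — synonymous.
Codon 3: CCG Pro / CAG Gln — nonsynonymous.
Codon 4: GGC Gly / CCA Pro — nonsynonymous.
Codon 5: GTT Val / GTT Val — identical.
Codon 6: AAA Lys / AAA Lys — identical.
Codon 7: ATG Met / ATG Met — identical.
Codon 8: GGA Gly / GGA Gly — identical.
Codon 9: GCG Ala / GCG Ala — identical.
Codon 10: CCA Pro / CCA Pro — identical.
Synonymous differences: 1.

1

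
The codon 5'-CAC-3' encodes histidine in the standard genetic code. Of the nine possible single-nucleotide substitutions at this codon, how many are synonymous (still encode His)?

Position 1: none → 0 synonymous.
Position 2: none → 0 synonymous.
Position 3: CAU → 1 synonymous.
Total: 0 + 0 + 1 = 1.

1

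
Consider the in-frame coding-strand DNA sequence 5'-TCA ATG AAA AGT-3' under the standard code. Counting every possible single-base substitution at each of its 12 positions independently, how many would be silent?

Codon 1 (TCA, Ser): 3 synonymous substitutions.
Codon 2 (ATG, Met): 0 synonymous substitutions.
Codon 3 (AAA, Lys): 1 synonymous substitution.
Codon 4 (AGT, Ser): 1 synonymous substitution.
Total: 3 + 0 + 1 + 1 = 5.

5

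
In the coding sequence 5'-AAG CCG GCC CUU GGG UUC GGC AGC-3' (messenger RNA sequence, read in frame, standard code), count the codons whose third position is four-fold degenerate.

5

Codon 1 AAG (Lys): third position 2-fold.
Codon 2 CCG (Pro): third position 4-fold.
Codon 3 GCC (Ala): third position 4-fold.
Codon 4 CUU (Leu): third position 4-fold.
Codon 5 GGG (Gly): third position 4-fold.
Codon 6 UUC (Phe): third position 2-fold.
Codon 7 GGC (Gly): third position 4-fold.
Codon 8 AGC (Ser): third position 2-fold.
Four-fold degenerate third positions: 5.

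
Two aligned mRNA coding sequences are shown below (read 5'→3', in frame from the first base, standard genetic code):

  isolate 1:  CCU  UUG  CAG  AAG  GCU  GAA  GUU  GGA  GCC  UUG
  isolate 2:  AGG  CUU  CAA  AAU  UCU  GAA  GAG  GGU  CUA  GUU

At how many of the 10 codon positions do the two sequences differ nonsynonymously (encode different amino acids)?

6

Codon 1: CCU Pro / AGG Arg — nonsynonymous.
Codon 2: UUG Leu / CUU Leu — synonymous.
Codon 3: CAG Gln / CAA Gln — synonymous.
Codon 4: AAG Lys / AAU Asn — nonsynonymous.
Codon 5: GCU Ala / UCU Ser — nonsynonymous.
Codon 6: GAA Glu / GAA Glu — identical.
Codon 7: GUU Val / GAG Glu — nonsynonymous.
Codon 8: GGA Gly / GGU Gly — synonymous.
Codon 9: GCC Ala / CUA Leu — nonsynonymous.
Codon 10: UUG Leu / GUU Val — nonsynonymous.
Nonsynonymous differences: 6.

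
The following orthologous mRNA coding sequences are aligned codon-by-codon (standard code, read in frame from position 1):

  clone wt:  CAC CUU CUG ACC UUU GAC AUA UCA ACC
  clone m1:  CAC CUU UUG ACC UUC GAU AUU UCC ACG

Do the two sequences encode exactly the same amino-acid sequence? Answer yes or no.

yes

Codon 1: CAC His / CAC His — identical.
Codon 2: CUU Leu / CUU Leu — identical.
Codon 3: CUG Leu / UUG Leu — synonymous.
Codon 4: ACC Thr / ACC Thr — identical.
Codon 5: UUU Phe / UUC Phe — synonymous.
Codon 6: GAC Asp / GAU Asp — synonymous.
Codon 7: AUA Ile / AUU Ile — synonymous.
Codon 8: UCA Ser / UCC Ser — synonymous.
Codon 9: ACC Thr / ACG Thr — synonymous.
Nonsynonymous differences: 0 → same protein.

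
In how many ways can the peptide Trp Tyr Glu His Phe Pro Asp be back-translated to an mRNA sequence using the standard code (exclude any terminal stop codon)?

128

Trp: 1 codon.
Tyr: 2 codons.
Glu: 2 codons.
His: 2 codons.
Phe: 2 codons.
Pro: 4 codons.
Asp: 2 codons.
1 × 2 × 2 × 2 × 2 × 4 × 2 = 128.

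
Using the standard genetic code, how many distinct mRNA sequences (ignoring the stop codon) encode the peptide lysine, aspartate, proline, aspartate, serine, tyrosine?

Lys: 2 codons.
Asp: 2 codons.
Pro: 4 codons.
Asp: 2 codons.
Ser: 6 codons.
Tyr: 2 codons.
2 × 2 × 4 × 2 × 6 × 2 = 384.

384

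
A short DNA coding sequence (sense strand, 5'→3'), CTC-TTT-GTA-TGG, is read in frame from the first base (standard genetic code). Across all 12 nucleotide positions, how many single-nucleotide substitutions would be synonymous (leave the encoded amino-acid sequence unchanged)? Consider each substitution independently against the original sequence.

Codon 1 (CTC, Leu): 3 synonymous substitutions.
Codon 2 (TTT, Phe): 1 synonymous substitution.
Codon 3 (GTA, Val): 3 synonymous substitutions.
Codon 4 (TGG, Trp): 0 synonymous substitutions.
Total: 3 + 1 + 3 + 0 = 7.

7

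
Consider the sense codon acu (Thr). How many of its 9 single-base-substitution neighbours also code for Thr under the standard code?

Position 1: none → 0 synonymous.
Position 2: none → 0 synonymous.
Position 3: ACC, ACA, ACG → 3 synonymous.
Total: 0 + 0 + 3 = 3.

3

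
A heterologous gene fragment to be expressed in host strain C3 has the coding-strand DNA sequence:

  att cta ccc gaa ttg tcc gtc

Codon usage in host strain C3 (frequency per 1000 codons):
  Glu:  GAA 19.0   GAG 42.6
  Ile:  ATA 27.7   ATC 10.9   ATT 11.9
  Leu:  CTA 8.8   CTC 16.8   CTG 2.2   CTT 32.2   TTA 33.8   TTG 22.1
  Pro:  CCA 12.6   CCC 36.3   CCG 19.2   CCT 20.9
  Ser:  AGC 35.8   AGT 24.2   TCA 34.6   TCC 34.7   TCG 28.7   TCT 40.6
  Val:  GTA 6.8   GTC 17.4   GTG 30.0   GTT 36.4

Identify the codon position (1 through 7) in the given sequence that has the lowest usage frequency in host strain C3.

2

Codon 1 ATT (Ile): 11.9 per 1000.
Codon 2 CTA (Leu): 8.8 per 1000.
Codon 3 CCC (Pro): 36.3 per 1000.
Codon 4 GAA (Glu): 19.0 per 1000.
Codon 5 TTG (Leu): 22.1 per 1000.
Codon 6 TCC (Ser): 34.7 per 1000.
Codon 7 GTC (Val): 17.4 per 1000.
Lowest frequency is 8.8 at codon 2.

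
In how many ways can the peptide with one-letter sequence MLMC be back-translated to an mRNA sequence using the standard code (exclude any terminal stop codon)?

Met: 1 codon.
Leu: 6 codons.
Met: 1 codon.
Cys: 2 codons.
1 × 6 × 1 × 2 = 12.

12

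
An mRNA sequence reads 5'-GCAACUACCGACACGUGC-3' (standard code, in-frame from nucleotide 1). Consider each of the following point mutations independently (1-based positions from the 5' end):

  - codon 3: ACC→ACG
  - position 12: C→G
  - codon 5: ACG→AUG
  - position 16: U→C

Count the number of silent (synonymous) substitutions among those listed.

Codon 3: ACC (Thr) → ACG (Thr) — synonymous.
Codon 4: GAC (Asp) → GAG (Glu) — missense.
Codon 5: ACG (Thr) → AUG (Met) — missense.
Codon 6: UGC (Cys) → CGC (Arg) — missense.
Synonymous: 1 of 4.

1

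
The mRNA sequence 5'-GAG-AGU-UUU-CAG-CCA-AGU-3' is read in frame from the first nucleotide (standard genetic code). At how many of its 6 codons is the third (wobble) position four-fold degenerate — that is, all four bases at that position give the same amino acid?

Codon 1 GAG (Glu): third position 2-fold.
Codon 2 AGU (Ser): third position 2-fold.
Codon 3 UUU (Phe): third position 2-fold.
Codon 4 CAG (Gln): third position 2-fold.
Codon 5 CCA (Pro): third position 4-fold.
Codon 6 AGU (Ser): third position 2-fold.
Four-fold degenerate third positions: 1.

1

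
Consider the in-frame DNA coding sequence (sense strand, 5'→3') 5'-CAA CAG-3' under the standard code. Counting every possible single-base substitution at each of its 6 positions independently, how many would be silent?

Codon 1 (CAA, Gln): 1 synonymous substitution.
Codon 2 (CAG, Gln): 1 synonymous substitution.
Total: 1 + 1 = 2.

2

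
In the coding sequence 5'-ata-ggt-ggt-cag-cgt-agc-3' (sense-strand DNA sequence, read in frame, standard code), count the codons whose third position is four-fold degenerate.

3

Codon 1 ATA (Ile): third position 3-fold.
Codon 2 GGT (Gly): third position 4-fold.
Codon 3 GGT (Gly): third position 4-fold.
Codon 4 CAG (Gln): third position 2-fold.
Codon 5 CGT (Arg): third position 4-fold.
Codon 6 AGC (Ser): third position 2-fold.
Four-fold degenerate third positions: 3.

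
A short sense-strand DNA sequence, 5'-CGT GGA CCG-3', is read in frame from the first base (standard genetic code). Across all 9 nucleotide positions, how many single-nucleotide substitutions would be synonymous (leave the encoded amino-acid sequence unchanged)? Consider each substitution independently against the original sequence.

9

Codon 1 (CGT, Arg): 3 synonymous substitutions.
Codon 2 (GGA, Gly): 3 synonymous substitutions.
Codon 3 (CCG, Pro): 3 synonymous substitutions.
Total: 3 + 3 + 3 = 9.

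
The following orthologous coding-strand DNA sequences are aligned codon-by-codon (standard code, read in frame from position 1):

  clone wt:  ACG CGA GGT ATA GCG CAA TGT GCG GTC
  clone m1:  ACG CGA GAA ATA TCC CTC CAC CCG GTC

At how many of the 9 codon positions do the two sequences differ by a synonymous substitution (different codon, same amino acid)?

0

Codon 1: ACG Thr / ACG Thr — identical.
Codon 2: CGA Arg / CGA Arg — identical.
Codon 3: GGT Gly / GAA Glu — nonsynonymous.
Codon 4: ATA Ile / ATA Ile — identical.
Codon 5: GCG Ala / TCC Ser — nonsynonymous.
Codon 6: CAA Gln / CTC Leu — nonsynonymous.
Codon 7: TGT Cys / CAC His — nonsynonymous.
Codon 8: GCG Ala / CCG Pro — nonsynonymous.
Codon 9: GTC Val / GTC Val — identical.
Synonymous differences: 0.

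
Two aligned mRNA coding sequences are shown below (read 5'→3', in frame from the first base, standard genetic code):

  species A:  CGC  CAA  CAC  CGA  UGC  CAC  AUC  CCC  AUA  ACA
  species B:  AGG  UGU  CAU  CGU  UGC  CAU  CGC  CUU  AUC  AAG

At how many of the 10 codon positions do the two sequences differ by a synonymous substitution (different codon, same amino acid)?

5

Codon 1: CGC Arg / AGG Arg — synonymous.
Codon 2: CAA Gln / UGU Cys — nonsynonymous.
Codon 3: CAC His / CAU His — synonymous.
Codon 4: CGA Arg / CGU Arg — synonymous.
Codon 5: UGC Cys / UGC Cys — identical.
Codon 6: CAC His / CAU His — synonymous.
Codon 7: AUC Ile / CGC Arg — nonsynonymous.
Codon 8: CCC Pro / CUU Leu — nonsynonymous.
Codon 9: AUA Ile / AUC Ile — synonymous.
Codon 10: ACA Thr / AAG Lys — nonsynonymous.
Synonymous differences: 5.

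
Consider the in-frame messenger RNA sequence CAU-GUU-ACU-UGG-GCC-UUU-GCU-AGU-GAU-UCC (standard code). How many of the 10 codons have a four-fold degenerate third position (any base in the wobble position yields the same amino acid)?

5

Codon 1 CAU (His): third position 2-fold.
Codon 2 GUU (Val): third position 4-fold.
Codon 3 ACU (Thr): third position 4-fold.
Codon 4 UGG (Trp): third position 1-fold.
Codon 5 GCC (Ala): third position 4-fold.
Codon 6 UUU (Phe): third position 2-fold.
Codon 7 GCU (Ala): third position 4-fold.
Codon 8 AGU (Ser): third position 2-fold.
Codon 9 GAU (Asp): third position 2-fold.
Codon 10 UCC (Ser): third position 4-fold.
Four-fold degenerate third positions: 5.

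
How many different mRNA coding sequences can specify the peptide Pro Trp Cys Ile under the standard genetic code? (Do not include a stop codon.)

24

Pro: 4 codons.
Trp: 1 codon.
Cys: 2 codons.
Ile: 3 codons.
4 × 1 × 2 × 3 = 24.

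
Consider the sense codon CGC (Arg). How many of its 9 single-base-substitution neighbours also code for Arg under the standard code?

Position 1: none → 0 synonymous.
Position 2: none → 0 synonymous.
Position 3: CGU, CGA, CGG → 3 synonymous.
Total: 0 + 0 + 3 = 3.

3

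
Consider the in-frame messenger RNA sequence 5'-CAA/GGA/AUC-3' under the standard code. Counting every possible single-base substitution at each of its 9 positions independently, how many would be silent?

Codon 1 (CAA, Gln): 1 synonymous substitution.
Codon 2 (GGA, Gly): 3 synonymous substitutions.
Codon 3 (AUC, Ile): 2 synonymous substitutions.
Total: 1 + 3 + 2 = 6.

6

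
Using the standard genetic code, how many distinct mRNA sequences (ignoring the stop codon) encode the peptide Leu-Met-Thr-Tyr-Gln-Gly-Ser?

2304

Leu: 6 codons.
Met: 1 codon.
Thr: 4 codons.
Tyr: 2 codons.
Gln: 2 codons.
Gly: 4 codons.
Ser: 6 codons.
6 × 1 × 4 × 2 × 2 × 4 × 6 = 2304.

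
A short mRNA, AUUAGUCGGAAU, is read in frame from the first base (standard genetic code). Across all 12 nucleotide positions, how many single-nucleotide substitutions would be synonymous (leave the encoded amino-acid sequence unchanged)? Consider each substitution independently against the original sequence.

Codon 1 (AUU, Ile): 2 synonymous substitutions.
Codon 2 (AGU, Ser): 1 synonymous substitution.
Codon 3 (CGG, Arg): 4 synonymous substitutions.
Codon 4 (AAU, Asn): 1 synonymous substitution.
Total: 2 + 1 + 4 + 1 = 8.

8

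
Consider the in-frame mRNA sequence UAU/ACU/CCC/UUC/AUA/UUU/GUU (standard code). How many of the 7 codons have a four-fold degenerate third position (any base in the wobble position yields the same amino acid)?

3

Codon 1 UAU (Tyr): third position 2-fold.
Codon 2 ACU (Thr): third position 4-fold.
Codon 3 CCC (Pro): third position 4-fold.
Codon 4 UUC (Phe): third position 2-fold.
Codon 5 AUA (Ile): third position 3-fold.
Codon 6 UUU (Phe): third position 2-fold.
Codon 7 GUU (Val): third position 4-fold.
Four-fold degenerate third positions: 3.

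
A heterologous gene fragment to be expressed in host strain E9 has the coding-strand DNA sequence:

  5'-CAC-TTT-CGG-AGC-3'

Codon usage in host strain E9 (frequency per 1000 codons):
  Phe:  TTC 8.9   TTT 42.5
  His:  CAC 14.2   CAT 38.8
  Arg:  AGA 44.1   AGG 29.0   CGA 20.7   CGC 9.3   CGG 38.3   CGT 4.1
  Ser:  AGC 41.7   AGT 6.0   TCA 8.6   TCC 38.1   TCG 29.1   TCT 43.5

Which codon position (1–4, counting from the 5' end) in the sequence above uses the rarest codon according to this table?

1

Codon 1 CAC (His): 14.2 per 1000.
Codon 2 TTT (Phe): 42.5 per 1000.
Codon 3 CGG (Arg): 38.3 per 1000.
Codon 4 AGC (Ser): 41.7 per 1000.
Lowest frequency is 14.2 at codon 1.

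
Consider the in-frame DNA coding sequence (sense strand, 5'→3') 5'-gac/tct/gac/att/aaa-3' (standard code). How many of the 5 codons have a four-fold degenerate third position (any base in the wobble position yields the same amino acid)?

Codon 1 GAC (Asp): third position 2-fold.
Codon 2 TCT (Ser): third position 4-fold.
Codon 3 GAC (Asp): third position 2-fold.
Codon 4 ATT (Ile): third position 3-fold.
Codon 5 AAA (Lys): third position 2-fold.
Four-fold degenerate third positions: 1.

1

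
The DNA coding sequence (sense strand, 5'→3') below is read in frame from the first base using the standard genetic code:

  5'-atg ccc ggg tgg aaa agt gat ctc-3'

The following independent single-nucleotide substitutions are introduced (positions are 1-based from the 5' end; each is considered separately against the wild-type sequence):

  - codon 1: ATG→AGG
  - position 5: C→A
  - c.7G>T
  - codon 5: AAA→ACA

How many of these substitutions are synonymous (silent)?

0

Codon 1: ATG (Met) → AGG (Arg) — missense.
Codon 2: CCC (Pro) → CAC (His) — missense.
Codon 3: GGG (Gly) → TGG (Trp) — missense.
Codon 5: AAA (Lys) → ACA (Thr) — missense.
Synonymous: 0 of 4.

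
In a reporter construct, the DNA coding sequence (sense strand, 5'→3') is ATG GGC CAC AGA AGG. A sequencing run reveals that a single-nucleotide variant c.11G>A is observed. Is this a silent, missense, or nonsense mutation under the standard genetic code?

Position 11 falls in codon 4: AGA → Arg.
After the substitution the codon is AAA → Lys.
Arg ≠ Lys, so this is a missense mutation.

missense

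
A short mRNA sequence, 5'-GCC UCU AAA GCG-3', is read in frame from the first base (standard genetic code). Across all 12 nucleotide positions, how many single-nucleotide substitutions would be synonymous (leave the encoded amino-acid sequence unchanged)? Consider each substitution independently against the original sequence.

Codon 1 (GCC, Ala): 3 synonymous substitutions.
Codon 2 (UCU, Ser): 3 synonymous substitutions.
Codon 3 (AAA, Lys): 1 synonymous substitution.
Codon 4 (GCG, Ala): 3 synonymous substitutions.
Total: 3 + 3 + 1 + 3 = 10.

10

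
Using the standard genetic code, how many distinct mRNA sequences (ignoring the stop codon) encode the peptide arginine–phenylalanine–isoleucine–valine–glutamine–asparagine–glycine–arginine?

Arg: 6 codons.
Phe: 2 codons.
Ile: 3 codons.
Val: 4 codons.
Gln: 2 codons.
Asn: 2 codons.
Gly: 4 codons.
Arg: 6 codons.
6 × 2 × 3 × 4 × 2 × 2 × 4 × 6 = 13824.

13824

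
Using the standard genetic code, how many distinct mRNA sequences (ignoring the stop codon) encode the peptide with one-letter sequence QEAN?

Gln: 2 codons.
Glu: 2 codons.
Ala: 4 codons.
Asn: 2 codons.
2 × 2 × 4 × 2 = 32.

32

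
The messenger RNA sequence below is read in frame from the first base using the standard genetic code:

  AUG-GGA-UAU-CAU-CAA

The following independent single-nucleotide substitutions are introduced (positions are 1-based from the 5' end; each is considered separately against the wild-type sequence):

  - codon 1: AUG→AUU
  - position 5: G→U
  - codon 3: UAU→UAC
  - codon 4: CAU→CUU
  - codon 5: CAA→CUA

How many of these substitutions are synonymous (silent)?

1

Codon 1: AUG (Met) → AUU (Ile) — missense.
Codon 2: GGA (Gly) → GUA (Val) — missense.
Codon 3: UAU (Tyr) → UAC (Tyr) — synonymous.
Codon 4: CAU (His) → CUU (Leu) — missense.
Codon 5: CAA (Gln) → CUA (Leu) — missense.
Synonymous: 1 of 5.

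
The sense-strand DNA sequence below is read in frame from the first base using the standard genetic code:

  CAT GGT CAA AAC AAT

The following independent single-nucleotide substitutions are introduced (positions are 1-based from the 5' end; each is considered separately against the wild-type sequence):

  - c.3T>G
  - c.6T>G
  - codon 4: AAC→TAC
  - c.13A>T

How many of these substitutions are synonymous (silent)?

Codon 1: CAT (His) → CAG (Gln) — missense.
Codon 2: GGT (Gly) → GGG (Gly) — synonymous.
Codon 4: AAC (Asn) → TAC (Tyr) — missense.
Codon 5: AAT (Asn) → TAT (Tyr) — missense.
Synonymous: 1 of 4.

1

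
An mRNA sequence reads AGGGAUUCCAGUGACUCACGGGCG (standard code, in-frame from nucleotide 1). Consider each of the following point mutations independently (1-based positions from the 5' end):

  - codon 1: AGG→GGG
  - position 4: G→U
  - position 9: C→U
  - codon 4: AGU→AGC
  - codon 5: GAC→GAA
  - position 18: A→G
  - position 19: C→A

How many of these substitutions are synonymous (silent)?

Codon 1: AGG (Arg) → GGG (Gly) — missense.
Codon 2: GAU (Asp) → UAU (Tyr) — missense.
Codon 3: UCC (Ser) → UCU (Ser) — synonymous.
Codon 4: AGU (Ser) → AGC (Ser) — synonymous.
Codon 5: GAC (Asp) → GAA (Glu) — missense.
Codon 6: UCA (Ser) → UCG (Ser) — synonymous.
Codon 7: CGG (Arg) → AGG (Arg) — synonymous.
Synonymous: 4 of 7.

4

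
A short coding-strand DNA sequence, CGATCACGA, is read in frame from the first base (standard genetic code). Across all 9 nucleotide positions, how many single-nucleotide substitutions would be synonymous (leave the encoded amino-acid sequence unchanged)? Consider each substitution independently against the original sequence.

Codon 1 (CGA, Arg): 4 synonymous substitutions.
Codon 2 (TCA, Ser): 3 synonymous substitutions.
Codon 3 (CGA, Arg): 4 synonymous substitutions.
Total: 4 + 3 + 4 = 11.

11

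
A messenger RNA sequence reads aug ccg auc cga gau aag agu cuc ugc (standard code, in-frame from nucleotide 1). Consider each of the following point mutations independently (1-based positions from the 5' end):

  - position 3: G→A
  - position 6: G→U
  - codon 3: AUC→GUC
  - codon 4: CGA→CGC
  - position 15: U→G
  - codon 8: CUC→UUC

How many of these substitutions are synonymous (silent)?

2

Codon 1: AUG (Met) → AUA (Ile) — missense.
Codon 2: CCG (Pro) → CCU (Pro) — synonymous.
Codon 3: AUC (Ile) → GUC (Val) — missense.
Codon 4: CGA (Arg) → CGC (Arg) — synonymous.
Codon 5: GAU (Asp) → GAG (Glu) — missense.
Codon 8: CUC (Leu) → UUC (Phe) — missense.
Synonymous: 2 of 6.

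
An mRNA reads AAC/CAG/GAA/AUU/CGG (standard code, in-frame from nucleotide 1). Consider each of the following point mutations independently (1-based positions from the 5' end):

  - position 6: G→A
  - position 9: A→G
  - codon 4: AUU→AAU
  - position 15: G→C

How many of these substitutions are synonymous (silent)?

3

Codon 2: CAG (Gln) → CAA (Gln) — synonymous.
Codon 3: GAA (Glu) → GAG (Glu) — synonymous.
Codon 4: AUU (Ile) → AAU (Asn) — missense.
Codon 5: CGG (Arg) → CGC (Arg) — synonymous.
Synonymous: 3 of 4.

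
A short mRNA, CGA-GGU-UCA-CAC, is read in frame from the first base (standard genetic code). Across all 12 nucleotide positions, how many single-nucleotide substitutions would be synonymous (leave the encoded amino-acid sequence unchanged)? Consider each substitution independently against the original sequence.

Codon 1 (CGA, Arg): 4 synonymous substitutions.
Codon 2 (GGU, Gly): 3 synonymous substitutions.
Codon 3 (UCA, Ser): 3 synonymous substitutions.
Codon 4 (CAC, His): 1 synonymous substitution.
Total: 4 + 3 + 3 + 1 = 11.

11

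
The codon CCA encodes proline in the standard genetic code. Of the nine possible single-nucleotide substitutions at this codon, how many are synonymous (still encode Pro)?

3

Position 1: none → 0 synonymous.
Position 2: none → 0 synonymous.
Position 3: CCU, CCC, CCG → 3 synonymous.
Total: 0 + 0 + 3 = 3.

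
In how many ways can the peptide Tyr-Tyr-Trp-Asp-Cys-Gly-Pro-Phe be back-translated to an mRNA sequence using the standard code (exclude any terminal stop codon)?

Tyr: 2 codons.
Tyr: 2 codons.
Trp: 1 codon.
Asp: 2 codons.
Cys: 2 codons.
Gly: 4 codons.
Pro: 4 codons.
Phe: 2 codons.
2 × 2 × 1 × 2 × 2 × 4 × 4 × 2 = 512.

512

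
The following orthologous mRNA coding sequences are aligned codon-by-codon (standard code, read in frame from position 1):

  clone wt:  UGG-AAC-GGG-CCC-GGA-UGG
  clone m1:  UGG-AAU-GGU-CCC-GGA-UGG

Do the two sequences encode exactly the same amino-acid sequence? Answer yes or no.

Codon 1: UGG Trp / UGG Trp — identical.
Codon 2: AAC Asn / AAU Asn — synonymous.
Codon 3: GGG Gly / GGU Gly — synonymous.
Codon 4: CCC Pro / CCC Pro — identical.
Codon 5: GGA Gly / GGA Gly — identical.
Codon 6: UGG Trp / UGG Trp — identical.
Nonsynonymous differences: 0 → same protein.

yes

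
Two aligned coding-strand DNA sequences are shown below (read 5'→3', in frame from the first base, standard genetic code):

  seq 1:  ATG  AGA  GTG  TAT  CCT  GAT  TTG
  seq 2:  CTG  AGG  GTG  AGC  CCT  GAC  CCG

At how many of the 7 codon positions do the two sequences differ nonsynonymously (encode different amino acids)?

Codon 1: ATG Met / CTG Leu — nonsynonymous.
Codon 2: AGA Arg / AGG Arg — synonymous.
Codon 3: GTG Val / GTG Val — identical.
Codon 4: TAT Tyr / AGC Ser — nonsynonymous.
Codon 5: CCT Pro / CCT Pro — identical.
Codon 6: GAT Asp / GAC Asp — synonymous.
Codon 7: TTG Leu / CCG Pro — nonsynonymous.
Nonsynonymous differences: 3.

3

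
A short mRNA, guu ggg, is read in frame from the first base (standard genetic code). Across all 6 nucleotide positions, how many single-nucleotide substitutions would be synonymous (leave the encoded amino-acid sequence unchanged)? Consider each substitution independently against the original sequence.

6

Codon 1 (GUU, Val): 3 synonymous substitutions.
Codon 2 (GGG, Gly): 3 synonymous substitutions.
Total: 3 + 3 = 6.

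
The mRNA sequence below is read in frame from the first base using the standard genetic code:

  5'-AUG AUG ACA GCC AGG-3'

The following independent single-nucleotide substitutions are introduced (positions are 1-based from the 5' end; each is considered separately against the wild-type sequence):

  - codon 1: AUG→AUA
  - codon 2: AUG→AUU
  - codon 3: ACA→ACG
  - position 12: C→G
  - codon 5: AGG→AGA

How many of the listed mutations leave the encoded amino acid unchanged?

3

Codon 1: AUG (Met) → AUA (Ile) — missense.
Codon 2: AUG (Met) → AUU (Ile) — missense.
Codon 3: ACA (Thr) → ACG (Thr) — synonymous.
Codon 4: GCC (Ala) → GCG (Ala) — synonymous.
Codon 5: AGG (Arg) → AGA (Arg) — synonymous.
Synonymous: 3 of 5.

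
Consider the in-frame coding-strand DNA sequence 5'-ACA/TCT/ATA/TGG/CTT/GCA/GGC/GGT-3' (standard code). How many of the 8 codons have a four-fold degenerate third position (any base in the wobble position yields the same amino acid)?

Codon 1 ACA (Thr): third position 4-fold.
Codon 2 TCT (Ser): third position 4-fold.
Codon 3 ATA (Ile): third position 3-fold.
Codon 4 TGG (Trp): third position 1-fold.
Codon 5 CTT (Leu): third position 4-fold.
Codon 6 GCA (Ala): third position 4-fold.
Codon 7 GGC (Gly): third position 4-fold.
Codon 8 GGT (Gly): third position 4-fold.
Four-fold degenerate third positions: 6.

6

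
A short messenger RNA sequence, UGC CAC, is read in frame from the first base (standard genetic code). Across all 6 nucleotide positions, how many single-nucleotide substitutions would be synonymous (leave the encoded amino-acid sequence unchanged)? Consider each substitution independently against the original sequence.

2

Codon 1 (UGC, Cys): 1 synonymous substitution.
Codon 2 (CAC, His): 1 synonymous substitution.
Total: 1 + 1 = 2.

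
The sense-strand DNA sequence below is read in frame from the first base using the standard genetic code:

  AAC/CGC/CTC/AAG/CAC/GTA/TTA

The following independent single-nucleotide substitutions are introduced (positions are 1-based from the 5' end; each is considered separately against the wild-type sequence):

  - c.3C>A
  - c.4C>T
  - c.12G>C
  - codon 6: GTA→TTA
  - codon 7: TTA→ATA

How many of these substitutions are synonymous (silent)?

0

Codon 1: AAC (Asn) → AAA (Lys) — missense.
Codon 2: CGC (Arg) → TGC (Cys) — missense.
Codon 4: AAG (Lys) → AAC (Asn) — missense.
Codon 6: GTA (Val) → TTA (Leu) — missense.
Codon 7: TTA (Leu) → ATA (Ile) — missense.
Synonymous: 0 of 5.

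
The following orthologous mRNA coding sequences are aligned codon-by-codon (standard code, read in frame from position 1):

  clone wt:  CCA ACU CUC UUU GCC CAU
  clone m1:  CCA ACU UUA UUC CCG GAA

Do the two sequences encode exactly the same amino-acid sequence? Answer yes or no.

no

Codon 1: CCA Pro / CCA Pro — identical.
Codon 2: ACU Thr / ACU Thr — identical.
Codon 3: CUC Leu / UUA Leu — synonymous.
Codon 4: UUU Phe / UUC Phe — synonymous.
Codon 5: GCC Ala / CCG Pro — nonsynonymous.
Codon 6: CAU His / GAA Glu — nonsynonymous.
Nonsynonymous differences: 2 → different protein.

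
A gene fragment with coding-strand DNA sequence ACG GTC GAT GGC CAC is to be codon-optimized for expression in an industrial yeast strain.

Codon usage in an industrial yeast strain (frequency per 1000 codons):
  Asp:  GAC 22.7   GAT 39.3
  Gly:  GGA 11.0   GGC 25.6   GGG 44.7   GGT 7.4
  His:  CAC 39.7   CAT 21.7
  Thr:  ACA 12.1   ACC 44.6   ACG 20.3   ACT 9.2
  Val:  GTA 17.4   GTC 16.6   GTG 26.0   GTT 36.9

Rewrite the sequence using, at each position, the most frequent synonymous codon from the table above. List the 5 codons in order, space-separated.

Codon 1 (Thr): best is ACC at 44.6.
Codon 2 (Val): best is GTT at 36.9.
Codon 3 (Asp): best is GAT at 39.3.
Codon 4 (Gly): best is GGG at 44.7.
Codon 5 (His): best is CAC at 39.7.

ACC GTT GAT GGG CAC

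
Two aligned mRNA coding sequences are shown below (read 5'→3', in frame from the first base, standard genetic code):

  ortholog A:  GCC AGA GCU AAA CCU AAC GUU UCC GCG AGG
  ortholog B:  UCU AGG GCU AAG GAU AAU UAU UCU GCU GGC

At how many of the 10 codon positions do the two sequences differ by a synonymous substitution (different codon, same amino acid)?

Codon 1: GCC Ala / UCU Ser — nonsynonymous.
Codon 2: AGA Arg / AGG Arg — synonymous.
Codon 3: GCU Ala / GCU Ala — identical.
Codon 4: AAA Lys / AAG Lys — synonymous.
Codon 5: CCU Pro / GAU Asp — nonsynonymous.
Codon 6: AAC Asn / AAU Asn — synonymous.
Codon 7: GUU Val / UAU Tyr — nonsynonymous.
Codon 8: UCC Ser / UCU Ser — synonymous.
Codon 9: GCG Ala / GCU Ala — synonymous.
Codon 10: AGG Arg / GGC Gly — nonsynonymous.
Synonymous differences: 5.

5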